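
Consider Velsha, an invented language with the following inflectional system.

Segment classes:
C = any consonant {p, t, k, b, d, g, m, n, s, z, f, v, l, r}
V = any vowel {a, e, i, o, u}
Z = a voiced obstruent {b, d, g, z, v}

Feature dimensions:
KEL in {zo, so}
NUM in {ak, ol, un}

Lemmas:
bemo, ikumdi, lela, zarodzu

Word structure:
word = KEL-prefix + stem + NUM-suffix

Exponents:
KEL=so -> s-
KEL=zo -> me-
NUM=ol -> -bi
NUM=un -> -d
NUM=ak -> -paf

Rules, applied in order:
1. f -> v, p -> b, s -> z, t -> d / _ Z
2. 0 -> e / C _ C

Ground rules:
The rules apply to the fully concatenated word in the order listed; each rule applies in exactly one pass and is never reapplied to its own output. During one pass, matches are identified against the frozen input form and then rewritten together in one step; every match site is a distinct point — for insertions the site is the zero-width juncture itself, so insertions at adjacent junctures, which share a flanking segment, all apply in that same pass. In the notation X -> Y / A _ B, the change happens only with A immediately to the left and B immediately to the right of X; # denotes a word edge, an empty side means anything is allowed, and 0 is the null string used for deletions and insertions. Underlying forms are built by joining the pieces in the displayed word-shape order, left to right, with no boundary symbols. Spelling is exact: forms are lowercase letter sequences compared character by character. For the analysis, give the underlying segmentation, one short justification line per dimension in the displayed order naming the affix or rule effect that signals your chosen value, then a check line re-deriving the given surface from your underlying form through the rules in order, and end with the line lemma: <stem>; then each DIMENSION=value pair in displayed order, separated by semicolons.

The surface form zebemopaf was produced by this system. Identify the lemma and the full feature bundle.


underlying: s-bemo-paf
KEL=so - signalled by the affix s-
NUM=ak - signalled by the affix -paf
check: sbemopaf -> zbemopaf -> zebemopaf
lemma: bemo; KEL=so; NUM=ak


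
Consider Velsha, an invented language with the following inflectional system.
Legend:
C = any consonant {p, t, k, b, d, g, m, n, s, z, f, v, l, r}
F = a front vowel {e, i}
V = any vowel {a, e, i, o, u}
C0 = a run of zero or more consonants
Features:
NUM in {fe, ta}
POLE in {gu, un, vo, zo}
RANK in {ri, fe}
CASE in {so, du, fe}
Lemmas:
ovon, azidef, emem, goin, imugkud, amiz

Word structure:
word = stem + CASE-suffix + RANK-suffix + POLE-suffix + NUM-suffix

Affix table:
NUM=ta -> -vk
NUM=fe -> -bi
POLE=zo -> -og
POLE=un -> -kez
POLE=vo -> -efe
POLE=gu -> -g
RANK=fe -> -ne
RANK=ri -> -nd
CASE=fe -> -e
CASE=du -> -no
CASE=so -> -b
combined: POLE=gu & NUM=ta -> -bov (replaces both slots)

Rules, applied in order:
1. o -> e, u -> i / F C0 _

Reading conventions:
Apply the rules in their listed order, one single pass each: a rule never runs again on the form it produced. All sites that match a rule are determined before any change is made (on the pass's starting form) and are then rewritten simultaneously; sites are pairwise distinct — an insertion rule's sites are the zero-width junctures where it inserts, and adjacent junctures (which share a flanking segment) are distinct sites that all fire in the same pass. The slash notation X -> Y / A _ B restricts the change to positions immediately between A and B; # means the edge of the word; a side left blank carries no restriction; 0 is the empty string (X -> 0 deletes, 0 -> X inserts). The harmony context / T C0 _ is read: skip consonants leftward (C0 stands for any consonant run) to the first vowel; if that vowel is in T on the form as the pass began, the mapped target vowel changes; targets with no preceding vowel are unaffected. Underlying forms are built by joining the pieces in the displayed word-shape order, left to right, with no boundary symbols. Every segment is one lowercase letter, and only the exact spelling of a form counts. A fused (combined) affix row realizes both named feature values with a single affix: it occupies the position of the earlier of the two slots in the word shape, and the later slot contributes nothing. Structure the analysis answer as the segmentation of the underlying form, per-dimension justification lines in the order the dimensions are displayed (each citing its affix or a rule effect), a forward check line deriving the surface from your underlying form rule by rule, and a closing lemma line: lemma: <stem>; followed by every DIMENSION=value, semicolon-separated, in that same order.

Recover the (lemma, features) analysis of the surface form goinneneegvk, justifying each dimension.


underlying: goin-no-ne-og-vk
NUM=ta - signalled by the affix -vk
POLE=zo - signalled by the affix -og
RANK=fe - signalled by the affix -ne
CASE=du - signalled by the affix -no
check: goinnoneogvk -> goinneneegvk
lemma: goin; NUM=ta; POLE=zo; RANK=fe; CASE=du


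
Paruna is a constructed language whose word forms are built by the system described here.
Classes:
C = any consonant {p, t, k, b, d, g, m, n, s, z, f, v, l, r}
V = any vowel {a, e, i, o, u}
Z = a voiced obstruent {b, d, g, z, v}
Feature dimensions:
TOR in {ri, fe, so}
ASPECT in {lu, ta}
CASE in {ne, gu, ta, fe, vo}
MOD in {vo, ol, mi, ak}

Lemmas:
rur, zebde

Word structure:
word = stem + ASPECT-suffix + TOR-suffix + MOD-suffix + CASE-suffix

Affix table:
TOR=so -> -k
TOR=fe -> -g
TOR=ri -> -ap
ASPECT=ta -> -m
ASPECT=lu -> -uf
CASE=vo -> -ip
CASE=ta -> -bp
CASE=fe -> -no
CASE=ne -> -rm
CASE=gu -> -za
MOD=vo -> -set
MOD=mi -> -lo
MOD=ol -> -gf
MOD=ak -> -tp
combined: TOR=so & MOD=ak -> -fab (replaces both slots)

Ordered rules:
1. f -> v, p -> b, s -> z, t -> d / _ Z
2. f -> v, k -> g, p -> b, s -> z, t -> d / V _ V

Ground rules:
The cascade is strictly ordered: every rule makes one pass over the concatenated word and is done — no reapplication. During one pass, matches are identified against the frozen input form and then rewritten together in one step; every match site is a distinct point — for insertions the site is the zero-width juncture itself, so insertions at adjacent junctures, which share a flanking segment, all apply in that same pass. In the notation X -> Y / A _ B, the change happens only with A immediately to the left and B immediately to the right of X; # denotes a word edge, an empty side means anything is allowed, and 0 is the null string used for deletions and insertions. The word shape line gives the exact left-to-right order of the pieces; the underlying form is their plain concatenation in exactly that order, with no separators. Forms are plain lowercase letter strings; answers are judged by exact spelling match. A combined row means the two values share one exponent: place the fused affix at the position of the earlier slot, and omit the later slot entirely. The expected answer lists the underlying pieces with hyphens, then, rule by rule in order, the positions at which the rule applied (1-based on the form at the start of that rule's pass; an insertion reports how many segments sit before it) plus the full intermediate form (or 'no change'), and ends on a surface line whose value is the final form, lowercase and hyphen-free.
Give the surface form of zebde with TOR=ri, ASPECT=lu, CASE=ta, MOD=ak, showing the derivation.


underlying: zebde-uf-ap-tp-bp
1. f -> v, p -> b, s -> z, t -> d / _ Z: fires at position(s) 11: zebdeufaptbbp
2. f -> v, k -> g, p -> b, s -> z, t -> d / V _ V: fires at position(s) 7: zebdeuvaptbbp
surface: zebdeuvaptbbp


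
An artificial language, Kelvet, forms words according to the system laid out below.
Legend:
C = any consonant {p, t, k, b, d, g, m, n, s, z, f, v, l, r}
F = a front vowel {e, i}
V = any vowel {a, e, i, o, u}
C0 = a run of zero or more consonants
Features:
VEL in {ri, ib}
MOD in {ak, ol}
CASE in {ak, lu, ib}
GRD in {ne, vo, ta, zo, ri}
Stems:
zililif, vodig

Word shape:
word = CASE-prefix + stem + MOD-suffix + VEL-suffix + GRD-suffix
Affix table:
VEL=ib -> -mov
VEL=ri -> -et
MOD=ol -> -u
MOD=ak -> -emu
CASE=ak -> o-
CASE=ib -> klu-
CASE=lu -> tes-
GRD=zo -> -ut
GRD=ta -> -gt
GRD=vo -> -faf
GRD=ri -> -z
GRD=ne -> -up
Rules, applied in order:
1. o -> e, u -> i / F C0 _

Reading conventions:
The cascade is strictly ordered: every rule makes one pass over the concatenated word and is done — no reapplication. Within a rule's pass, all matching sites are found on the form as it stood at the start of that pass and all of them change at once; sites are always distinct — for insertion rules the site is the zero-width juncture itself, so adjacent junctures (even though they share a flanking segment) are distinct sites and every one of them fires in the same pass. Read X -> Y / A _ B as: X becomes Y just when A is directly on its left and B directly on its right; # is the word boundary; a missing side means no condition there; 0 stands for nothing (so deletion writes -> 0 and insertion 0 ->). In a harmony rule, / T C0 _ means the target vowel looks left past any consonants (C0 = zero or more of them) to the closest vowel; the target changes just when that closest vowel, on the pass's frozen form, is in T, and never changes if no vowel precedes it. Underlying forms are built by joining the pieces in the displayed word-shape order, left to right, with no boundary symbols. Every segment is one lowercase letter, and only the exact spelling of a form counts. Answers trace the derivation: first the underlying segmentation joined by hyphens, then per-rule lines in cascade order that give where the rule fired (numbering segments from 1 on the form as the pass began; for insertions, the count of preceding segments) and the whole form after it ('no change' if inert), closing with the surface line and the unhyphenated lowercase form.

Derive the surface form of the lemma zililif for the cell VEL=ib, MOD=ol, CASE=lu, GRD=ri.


underlying: tes-zililif-u-mov-z
1. o -> e, u -> i / F C0 _: fires at position(s) 11: teszililifimovz
surface: teszililifimovz


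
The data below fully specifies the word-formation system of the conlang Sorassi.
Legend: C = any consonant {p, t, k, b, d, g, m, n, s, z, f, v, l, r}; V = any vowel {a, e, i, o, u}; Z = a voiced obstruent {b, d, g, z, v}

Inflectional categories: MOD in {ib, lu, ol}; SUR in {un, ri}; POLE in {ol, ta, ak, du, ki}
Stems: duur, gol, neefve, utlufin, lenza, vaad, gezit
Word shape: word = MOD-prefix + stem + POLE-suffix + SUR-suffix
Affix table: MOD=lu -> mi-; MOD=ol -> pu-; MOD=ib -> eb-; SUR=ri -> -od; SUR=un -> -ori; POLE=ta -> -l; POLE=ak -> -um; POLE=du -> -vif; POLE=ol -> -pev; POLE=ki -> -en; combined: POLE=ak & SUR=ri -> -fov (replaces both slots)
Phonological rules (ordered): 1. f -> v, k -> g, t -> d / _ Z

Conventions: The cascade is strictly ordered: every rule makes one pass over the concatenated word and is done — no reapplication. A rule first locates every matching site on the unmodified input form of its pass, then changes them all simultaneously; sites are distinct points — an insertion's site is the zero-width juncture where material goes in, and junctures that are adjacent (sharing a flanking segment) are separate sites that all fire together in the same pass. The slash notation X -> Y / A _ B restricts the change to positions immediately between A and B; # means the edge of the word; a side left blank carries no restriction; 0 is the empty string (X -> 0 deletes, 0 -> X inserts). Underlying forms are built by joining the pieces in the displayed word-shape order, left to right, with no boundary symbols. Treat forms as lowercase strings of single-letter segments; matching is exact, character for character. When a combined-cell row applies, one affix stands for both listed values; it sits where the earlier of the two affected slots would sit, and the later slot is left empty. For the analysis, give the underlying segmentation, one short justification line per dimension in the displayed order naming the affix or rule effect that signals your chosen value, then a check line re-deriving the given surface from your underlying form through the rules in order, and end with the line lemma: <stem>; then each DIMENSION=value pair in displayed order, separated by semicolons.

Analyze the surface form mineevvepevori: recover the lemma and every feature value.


underlying: mi-neefve-pev-ori
MOD=lu - signalled by the affix mi-
SUR=un - signalled by the affix -ori
POLE=ol - signalled by the affix -pev
check: mineefvepevori -> mineevvepevori
lemma: neefve; MOD=lu; SUR=un; POLE=ol


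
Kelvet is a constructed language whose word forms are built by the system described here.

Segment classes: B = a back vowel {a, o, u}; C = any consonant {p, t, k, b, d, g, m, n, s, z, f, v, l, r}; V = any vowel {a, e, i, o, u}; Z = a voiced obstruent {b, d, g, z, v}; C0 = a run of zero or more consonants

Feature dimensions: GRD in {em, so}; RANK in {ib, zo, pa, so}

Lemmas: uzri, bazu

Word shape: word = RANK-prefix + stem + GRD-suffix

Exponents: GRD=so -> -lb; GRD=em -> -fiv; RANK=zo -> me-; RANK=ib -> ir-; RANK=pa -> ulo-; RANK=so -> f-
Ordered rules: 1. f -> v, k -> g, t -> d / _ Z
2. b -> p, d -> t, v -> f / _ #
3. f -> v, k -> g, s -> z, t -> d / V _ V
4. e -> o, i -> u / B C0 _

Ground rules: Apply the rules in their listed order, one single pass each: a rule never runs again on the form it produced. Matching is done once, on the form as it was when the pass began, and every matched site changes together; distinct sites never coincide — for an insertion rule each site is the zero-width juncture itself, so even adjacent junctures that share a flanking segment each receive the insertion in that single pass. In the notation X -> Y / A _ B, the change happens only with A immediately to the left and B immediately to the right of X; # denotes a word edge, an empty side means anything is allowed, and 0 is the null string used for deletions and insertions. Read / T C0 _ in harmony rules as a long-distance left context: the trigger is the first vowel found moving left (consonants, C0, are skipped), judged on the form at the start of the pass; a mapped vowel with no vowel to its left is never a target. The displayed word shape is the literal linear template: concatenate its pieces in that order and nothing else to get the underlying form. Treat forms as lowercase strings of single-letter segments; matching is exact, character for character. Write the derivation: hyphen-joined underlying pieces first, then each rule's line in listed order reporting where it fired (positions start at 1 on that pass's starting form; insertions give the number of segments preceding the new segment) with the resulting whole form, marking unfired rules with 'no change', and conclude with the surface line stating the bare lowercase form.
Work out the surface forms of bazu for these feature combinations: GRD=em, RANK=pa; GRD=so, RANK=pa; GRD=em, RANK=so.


cell GRD=em, RANK=pa:
underlying: ulo-bazu-fiv
1. f -> v, k -> g, t -> d / _ Z: no change
2. b -> p, d -> t, v -> f / _ #: fires at position(s) 10: ulobazufif
3. f -> v, k -> g, s -> z, t -> d / V _ V: fires at position(s) 8: ulobazuvif
4. e -> o, i -> u / B C0 _: fires at position(s) 9: ulobazuvuf
surface: ulobazuvuf

cell GRD=so, RANK=pa:
underlying: ulo-bazu-lb
1. f -> v, k -> g, t -> d / _ Z: no change
2. b -> p, d -> t, v -> f / _ #: fires at position(s) 9: ulobazulp
3. f -> v, k -> g, s -> z, t -> d / V _ V: no change
4. e -> o, i -> u / B C0 _: no change
surface: ulobazulp

cell GRD=em, RANK=so:
underlying: f-bazu-fiv
1. f -> v, k -> g, t -> d / _ Z: fires at position(s) 1: vbazufiv
2. b -> p, d -> t, v -> f / _ #: fires at position(s) 8: vbazufif
3. f -> v, k -> g, s -> z, t -> d / V _ V: fires at position(s) 6: vbazuvif
4. e -> o, i -> u / B C0 _: fires at position(s) 7: vbazuvuf
surface: vbazuvuf


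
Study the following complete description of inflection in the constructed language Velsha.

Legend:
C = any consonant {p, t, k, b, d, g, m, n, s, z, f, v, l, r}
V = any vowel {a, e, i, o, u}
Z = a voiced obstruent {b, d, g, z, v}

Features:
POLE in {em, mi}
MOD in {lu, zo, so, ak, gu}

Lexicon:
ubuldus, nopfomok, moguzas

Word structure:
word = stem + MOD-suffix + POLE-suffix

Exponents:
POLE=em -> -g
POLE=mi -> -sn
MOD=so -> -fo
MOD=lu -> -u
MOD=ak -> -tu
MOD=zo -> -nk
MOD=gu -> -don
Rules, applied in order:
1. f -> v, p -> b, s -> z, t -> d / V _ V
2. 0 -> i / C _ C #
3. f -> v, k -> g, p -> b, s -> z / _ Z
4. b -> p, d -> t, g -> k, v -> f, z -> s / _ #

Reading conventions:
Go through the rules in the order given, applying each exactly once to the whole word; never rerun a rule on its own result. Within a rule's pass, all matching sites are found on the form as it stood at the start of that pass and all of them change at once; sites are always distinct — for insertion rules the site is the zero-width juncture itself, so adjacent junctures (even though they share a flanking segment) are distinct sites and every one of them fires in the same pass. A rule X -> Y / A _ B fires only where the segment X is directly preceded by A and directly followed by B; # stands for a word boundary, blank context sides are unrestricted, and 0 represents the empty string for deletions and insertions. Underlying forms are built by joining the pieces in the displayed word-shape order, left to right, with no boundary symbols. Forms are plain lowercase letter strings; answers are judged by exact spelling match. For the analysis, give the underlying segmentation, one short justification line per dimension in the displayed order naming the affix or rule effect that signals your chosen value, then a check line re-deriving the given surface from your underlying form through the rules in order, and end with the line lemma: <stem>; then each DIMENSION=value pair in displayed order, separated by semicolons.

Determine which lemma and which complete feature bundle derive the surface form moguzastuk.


underlying: moguzas-tu-g
POLE=em - signalled by the affix -g
MOD=ak - signalled by the affix -tu
check: moguzastug -> moguzastug -> moguzastug -> moguzastug -> moguzastuk
lemma: moguzas; POLE=em; MOD=ak


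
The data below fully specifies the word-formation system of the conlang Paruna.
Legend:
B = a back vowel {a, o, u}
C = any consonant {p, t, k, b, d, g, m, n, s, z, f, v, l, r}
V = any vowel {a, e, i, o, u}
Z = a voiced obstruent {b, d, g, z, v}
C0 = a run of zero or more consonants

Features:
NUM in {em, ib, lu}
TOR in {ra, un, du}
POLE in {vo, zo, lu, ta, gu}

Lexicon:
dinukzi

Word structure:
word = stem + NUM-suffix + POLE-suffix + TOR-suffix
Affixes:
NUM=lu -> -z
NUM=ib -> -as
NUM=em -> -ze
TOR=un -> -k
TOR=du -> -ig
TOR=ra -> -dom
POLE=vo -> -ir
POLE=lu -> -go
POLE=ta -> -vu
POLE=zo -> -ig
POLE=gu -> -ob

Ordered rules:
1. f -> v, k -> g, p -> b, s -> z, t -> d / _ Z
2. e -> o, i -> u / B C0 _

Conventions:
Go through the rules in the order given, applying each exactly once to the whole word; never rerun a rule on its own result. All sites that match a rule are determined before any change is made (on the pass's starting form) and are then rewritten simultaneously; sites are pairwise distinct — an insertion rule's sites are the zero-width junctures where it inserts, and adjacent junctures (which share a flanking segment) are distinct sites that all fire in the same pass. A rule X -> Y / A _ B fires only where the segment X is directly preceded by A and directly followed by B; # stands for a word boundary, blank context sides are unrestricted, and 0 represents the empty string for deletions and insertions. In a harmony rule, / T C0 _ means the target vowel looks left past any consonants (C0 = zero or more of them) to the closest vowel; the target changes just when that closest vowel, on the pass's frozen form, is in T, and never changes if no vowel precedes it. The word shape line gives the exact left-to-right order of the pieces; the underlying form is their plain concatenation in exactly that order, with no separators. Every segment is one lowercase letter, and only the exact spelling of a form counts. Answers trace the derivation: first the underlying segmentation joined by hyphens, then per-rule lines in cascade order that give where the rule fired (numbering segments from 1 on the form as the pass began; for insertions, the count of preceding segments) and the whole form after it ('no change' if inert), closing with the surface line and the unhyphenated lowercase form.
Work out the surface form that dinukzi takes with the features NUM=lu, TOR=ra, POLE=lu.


underlying: dinukzi-z-go-dom
1. f -> v, k -> g, p -> b, s -> z, t -> d / _ Z: fires at position(s) 5: dinugzizgodom
2. e -> o, i -> u / B C0 _: fires at position(s) 7: dinugzuzgodom
surface: dinugzuzgodom


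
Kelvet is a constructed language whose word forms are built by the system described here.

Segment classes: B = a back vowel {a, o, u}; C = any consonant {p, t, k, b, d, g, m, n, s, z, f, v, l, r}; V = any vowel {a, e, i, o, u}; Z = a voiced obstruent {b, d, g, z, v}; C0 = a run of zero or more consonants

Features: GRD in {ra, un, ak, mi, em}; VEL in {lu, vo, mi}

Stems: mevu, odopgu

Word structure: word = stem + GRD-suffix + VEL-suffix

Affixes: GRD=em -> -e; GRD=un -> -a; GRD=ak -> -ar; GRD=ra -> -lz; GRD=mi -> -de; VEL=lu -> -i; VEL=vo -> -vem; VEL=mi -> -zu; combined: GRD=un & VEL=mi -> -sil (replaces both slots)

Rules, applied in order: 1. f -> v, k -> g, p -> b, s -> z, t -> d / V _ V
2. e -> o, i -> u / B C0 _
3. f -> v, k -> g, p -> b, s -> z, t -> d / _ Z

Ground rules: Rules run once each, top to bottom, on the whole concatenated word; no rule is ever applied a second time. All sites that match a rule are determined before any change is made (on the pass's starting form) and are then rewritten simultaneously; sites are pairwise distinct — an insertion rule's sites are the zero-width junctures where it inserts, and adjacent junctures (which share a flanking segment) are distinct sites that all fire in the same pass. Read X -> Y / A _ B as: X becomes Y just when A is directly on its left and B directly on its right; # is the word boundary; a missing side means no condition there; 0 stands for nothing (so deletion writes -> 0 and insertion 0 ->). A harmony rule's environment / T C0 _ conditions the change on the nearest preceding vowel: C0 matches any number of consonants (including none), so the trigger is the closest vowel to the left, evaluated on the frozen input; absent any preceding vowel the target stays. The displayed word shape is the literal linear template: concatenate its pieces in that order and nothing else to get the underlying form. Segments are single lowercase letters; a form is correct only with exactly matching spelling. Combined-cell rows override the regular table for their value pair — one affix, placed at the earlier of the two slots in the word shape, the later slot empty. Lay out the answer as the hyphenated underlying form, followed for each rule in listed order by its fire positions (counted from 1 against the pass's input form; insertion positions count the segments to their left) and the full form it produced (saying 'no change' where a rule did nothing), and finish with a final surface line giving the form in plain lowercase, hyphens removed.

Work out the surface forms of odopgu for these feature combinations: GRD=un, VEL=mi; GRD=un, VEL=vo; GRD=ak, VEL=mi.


cell GRD=un, VEL=mi:
underlying: odopgu-sil
1. f -> v, k -> g, p -> b, s -> z, t -> d / V _ V: fires at position(s) 7: odopguzil
2. e -> o, i -> u / B C0 _: fires at position(s) 8: odopguzul
3. f -> v, k -> g, p -> b, s -> z, t -> d / _ Z: fires at position(s) 4: odobguzul
surface: odobguzul

cell GRD=un, VEL=vo:
underlying: odopgu-a-vem
1. f -> v, k -> g, p -> b, s -> z, t -> d / V _ V: no change
2. e -> o, i -> u / B C0 _: fires at position(s) 9: odopguavom
3. f -> v, k -> g, p -> b, s -> z, t -> d / _ Z: fires at position(s) 4: odobguavom
surface: odobguavom

cell GRD=ak, VEL=mi:
underlying: odopgu-ar-zu
1. f -> v, k -> g, p -> b, s -> z, t -> d / V _ V: no change
2. e -> o, i -> u / B C0 _: no change
3. f -> v, k -> g, p -> b, s -> z, t -> d / _ Z: fires at position(s) 4: odobguarzu
surface: odobguarzu


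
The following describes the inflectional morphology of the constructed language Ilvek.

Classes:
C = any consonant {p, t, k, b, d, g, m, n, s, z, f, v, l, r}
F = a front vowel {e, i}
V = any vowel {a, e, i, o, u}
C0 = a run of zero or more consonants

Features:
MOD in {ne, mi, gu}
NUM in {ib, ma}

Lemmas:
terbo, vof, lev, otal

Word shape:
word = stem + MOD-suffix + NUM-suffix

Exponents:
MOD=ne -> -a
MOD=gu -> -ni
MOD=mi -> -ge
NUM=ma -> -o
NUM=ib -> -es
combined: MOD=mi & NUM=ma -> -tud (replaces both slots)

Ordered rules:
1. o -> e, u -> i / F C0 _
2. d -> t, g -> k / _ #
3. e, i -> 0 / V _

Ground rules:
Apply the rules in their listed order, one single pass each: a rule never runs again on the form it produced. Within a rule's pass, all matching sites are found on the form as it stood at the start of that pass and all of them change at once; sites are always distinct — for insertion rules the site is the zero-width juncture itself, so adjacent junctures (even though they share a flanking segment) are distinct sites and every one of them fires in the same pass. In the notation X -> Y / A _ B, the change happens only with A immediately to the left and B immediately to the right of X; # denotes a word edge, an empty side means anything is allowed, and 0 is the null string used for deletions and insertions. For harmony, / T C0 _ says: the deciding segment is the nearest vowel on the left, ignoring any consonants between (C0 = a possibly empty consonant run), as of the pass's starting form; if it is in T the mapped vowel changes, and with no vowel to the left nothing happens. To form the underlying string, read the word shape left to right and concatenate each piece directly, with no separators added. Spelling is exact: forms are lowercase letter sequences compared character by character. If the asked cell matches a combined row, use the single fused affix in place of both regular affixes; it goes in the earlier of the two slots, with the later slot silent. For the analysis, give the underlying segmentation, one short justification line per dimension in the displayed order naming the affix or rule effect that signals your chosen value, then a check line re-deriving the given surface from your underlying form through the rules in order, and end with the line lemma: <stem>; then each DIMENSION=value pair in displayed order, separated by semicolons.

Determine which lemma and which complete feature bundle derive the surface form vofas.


underlying: vof-a-es
MOD=ne - signalled by the affix -a
NUM=ib - signalled by the affix -es
check: vofaes -> vofaes -> vofaes -> vofas
lemma: vof; MOD=ne; NUM=ib


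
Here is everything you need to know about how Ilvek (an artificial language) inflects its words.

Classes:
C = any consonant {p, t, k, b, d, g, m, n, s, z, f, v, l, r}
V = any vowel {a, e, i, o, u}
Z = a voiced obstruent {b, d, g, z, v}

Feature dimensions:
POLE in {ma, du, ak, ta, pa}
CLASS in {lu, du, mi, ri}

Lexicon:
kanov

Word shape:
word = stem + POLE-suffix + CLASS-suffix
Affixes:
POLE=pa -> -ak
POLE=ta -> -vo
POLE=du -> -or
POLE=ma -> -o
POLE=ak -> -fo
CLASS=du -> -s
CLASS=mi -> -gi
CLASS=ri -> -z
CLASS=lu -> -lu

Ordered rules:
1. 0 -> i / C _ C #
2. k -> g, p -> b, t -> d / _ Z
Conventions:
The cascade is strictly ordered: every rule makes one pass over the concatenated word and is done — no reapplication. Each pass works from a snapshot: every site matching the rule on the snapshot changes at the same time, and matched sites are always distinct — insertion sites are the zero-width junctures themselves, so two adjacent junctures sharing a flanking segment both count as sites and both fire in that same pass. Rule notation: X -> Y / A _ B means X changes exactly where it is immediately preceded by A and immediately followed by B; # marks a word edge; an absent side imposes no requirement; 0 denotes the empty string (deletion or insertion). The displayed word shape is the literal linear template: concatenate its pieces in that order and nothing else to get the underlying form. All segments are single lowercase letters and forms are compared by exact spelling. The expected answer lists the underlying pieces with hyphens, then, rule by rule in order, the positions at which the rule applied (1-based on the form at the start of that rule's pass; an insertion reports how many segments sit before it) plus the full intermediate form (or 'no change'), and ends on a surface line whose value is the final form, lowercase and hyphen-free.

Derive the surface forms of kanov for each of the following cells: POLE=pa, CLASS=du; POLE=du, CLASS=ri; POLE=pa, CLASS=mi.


cell POLE=pa, CLASS=du:
underlying: kanov-ak-s
1. 0 -> i / C _ C #: inserts after position(s) 7: kanovakis
2. k -> g, p -> b, t -> d / _ Z: no change
surface: kanovakis

cell POLE=du, CLASS=ri:
underlying: kanov-or-z
1. 0 -> i / C _ C #: inserts after position(s) 7: kanovoriz
2. k -> g, p -> b, t -> d / _ Z: no change
surface: kanovoriz

cell POLE=pa, CLASS=mi:
underlying: kanov-ak-gi
1. 0 -> i / C _ C #: no change
2. k -> g, p -> b, t -> d / _ Z: fires at position(s) 7: kanovaggi
surface: kanovaggi


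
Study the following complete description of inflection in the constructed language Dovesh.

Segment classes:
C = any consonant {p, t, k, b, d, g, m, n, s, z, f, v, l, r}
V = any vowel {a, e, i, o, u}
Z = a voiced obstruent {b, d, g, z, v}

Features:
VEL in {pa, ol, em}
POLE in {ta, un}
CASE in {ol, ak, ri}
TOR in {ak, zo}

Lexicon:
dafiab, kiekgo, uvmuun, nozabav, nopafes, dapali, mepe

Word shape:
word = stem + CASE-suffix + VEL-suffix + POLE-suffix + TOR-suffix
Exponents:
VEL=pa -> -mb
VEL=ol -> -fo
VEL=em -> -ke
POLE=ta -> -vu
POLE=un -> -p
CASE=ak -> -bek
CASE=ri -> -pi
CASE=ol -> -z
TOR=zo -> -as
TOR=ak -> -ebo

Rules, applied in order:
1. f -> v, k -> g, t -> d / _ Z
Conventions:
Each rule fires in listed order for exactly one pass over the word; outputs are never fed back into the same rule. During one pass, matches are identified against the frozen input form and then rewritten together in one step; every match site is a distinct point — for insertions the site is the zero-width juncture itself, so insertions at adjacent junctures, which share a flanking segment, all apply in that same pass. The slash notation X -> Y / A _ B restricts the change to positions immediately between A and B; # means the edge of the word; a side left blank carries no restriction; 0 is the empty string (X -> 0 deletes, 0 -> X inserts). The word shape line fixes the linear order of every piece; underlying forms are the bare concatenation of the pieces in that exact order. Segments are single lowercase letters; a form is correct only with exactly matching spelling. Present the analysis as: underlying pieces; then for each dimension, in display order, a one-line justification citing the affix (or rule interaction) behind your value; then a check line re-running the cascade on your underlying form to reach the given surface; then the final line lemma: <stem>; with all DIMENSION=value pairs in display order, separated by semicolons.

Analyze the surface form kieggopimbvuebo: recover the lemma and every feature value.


underlying: kiekgo-pi-mb-vu-ebo
VEL=pa - signalled by the affix -mb
POLE=ta - signalled by the affix -vu
CASE=ri - signalled by the affix -pi
TOR=ak - signalled by the affix -ebo
check: kiekgopimbvuebo -> kieggopimbvuebo
lemma: kiekgo; VEL=pa; POLE=ta; CASE=ri; TOR=ak


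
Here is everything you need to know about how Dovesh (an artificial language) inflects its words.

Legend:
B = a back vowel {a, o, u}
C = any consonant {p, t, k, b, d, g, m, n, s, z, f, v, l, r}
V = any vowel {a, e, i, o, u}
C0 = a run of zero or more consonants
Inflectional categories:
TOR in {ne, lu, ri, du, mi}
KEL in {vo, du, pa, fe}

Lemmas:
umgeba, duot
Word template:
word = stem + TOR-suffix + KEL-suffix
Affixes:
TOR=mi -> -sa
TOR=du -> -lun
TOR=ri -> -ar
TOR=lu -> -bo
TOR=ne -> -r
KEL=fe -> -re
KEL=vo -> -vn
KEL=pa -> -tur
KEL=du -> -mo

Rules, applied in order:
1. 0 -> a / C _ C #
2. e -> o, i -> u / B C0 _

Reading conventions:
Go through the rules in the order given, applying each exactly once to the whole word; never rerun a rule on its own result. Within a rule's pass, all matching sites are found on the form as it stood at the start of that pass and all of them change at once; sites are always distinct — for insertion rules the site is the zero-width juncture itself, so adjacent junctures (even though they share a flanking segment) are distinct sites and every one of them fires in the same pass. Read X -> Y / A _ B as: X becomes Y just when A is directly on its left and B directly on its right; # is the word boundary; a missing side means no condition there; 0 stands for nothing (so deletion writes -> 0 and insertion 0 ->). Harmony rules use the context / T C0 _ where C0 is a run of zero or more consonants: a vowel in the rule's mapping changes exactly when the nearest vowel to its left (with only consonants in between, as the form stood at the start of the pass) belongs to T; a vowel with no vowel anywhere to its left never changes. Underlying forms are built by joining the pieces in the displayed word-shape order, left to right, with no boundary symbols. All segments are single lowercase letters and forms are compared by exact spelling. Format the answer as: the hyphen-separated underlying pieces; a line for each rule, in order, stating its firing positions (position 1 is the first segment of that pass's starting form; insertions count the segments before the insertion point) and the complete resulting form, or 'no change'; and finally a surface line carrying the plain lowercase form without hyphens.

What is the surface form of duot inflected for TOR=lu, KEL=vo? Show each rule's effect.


underlying: duot-bo-vn
1. 0 -> a / C _ C #: inserts after position(s) 7: duotbovan
2. e -> o, i -> u / B C0 _: no change
surface: duotbovan


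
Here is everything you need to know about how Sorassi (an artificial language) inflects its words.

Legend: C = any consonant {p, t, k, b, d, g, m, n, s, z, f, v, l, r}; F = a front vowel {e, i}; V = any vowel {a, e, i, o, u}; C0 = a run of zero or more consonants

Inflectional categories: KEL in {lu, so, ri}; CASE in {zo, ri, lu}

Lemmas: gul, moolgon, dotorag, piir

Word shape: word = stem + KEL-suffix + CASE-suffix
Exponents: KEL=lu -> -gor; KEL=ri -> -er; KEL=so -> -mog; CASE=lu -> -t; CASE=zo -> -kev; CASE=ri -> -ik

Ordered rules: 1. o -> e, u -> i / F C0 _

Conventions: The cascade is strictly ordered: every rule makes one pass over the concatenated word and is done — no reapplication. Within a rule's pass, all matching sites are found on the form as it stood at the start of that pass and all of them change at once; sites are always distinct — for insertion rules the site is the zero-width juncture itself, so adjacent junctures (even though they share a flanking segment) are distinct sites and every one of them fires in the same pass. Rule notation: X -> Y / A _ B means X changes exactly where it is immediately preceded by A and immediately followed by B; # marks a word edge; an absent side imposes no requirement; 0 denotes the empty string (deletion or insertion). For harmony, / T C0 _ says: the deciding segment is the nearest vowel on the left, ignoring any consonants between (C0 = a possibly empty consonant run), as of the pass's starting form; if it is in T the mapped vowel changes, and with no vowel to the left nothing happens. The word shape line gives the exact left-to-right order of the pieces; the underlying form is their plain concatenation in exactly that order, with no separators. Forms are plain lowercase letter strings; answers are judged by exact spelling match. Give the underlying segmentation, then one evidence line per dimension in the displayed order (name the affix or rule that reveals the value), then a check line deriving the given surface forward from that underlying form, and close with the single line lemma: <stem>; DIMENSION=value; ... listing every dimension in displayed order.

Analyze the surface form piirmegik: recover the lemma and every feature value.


underlying: piir-mog-ik
KEL=so - signalled by the affix -mog
CASE=ri - signalled by the affix -ik
check: piirmogik -> piirmegik
lemma: piir; KEL=so; CASE=ri


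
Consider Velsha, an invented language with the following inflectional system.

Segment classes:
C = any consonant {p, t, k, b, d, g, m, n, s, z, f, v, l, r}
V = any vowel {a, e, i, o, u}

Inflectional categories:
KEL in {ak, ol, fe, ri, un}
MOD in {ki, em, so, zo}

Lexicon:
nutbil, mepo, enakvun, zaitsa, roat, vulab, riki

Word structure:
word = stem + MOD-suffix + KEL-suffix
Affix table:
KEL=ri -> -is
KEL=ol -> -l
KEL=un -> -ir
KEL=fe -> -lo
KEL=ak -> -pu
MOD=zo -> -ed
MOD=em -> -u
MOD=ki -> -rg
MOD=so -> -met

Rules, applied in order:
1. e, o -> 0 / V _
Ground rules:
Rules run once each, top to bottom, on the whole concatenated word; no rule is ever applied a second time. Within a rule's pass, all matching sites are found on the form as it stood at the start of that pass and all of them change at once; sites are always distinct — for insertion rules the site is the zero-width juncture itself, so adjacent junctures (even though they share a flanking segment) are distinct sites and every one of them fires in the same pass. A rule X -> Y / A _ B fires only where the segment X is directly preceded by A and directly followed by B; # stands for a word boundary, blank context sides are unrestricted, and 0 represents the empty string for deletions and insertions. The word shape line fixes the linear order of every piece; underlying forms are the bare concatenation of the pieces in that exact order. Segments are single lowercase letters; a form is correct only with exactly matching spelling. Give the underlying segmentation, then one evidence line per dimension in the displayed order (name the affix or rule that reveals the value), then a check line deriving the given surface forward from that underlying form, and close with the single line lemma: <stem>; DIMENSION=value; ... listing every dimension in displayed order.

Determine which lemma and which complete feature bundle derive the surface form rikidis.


underlying: riki-ed-is
KEL=ri - signalled by the affix -is
MOD=zo - signalled by the affix -ed
check: rikiedis -> rikidis
lemma: riki; KEL=ri; MOD=zo


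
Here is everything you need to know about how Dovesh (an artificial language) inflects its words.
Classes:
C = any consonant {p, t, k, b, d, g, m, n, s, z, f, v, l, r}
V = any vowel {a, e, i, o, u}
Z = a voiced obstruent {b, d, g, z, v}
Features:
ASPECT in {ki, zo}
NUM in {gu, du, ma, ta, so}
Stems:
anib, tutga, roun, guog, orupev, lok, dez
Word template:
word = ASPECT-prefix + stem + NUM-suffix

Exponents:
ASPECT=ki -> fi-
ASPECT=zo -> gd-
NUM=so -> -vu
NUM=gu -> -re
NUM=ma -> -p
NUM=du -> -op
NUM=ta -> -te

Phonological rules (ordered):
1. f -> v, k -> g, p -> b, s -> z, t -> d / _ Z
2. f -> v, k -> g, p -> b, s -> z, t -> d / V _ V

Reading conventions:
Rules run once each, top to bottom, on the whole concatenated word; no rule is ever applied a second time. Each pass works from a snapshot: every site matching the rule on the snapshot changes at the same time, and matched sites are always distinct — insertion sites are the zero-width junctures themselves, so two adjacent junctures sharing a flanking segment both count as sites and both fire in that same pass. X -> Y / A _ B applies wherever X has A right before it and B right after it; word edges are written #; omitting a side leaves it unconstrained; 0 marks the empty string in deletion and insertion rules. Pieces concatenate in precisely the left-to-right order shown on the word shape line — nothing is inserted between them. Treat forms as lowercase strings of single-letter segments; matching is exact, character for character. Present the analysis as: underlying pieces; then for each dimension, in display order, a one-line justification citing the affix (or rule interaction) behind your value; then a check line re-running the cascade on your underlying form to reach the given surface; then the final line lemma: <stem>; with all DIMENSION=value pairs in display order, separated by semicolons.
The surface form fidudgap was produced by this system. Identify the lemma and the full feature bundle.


underlying: fi-tutga-p
ASPECT=ki - signalled by the affix fi-
NUM=ma - signalled by the affix -p
check: fitutgap -> fitudgap -> fidudgap
lemma: tutga; ASPECT=ki; NUM=ma
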